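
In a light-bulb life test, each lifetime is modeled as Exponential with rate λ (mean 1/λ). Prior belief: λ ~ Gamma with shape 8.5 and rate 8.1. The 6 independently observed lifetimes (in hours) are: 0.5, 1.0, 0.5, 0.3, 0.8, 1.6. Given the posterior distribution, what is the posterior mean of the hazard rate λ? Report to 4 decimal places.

With a Gamma(shape α, rate β) prior on the exponential rate λ, the posterior after n observations with total T = Σxᵢ is Gamma(α+n, β+T).
Sum of observations T = 4.7 hours; n = 6.
Posterior: Gamma(8.5+6, 8.1+4.7) = Gamma(14.5, 12.8).
Posterior mean of λ = α/β = 14.5/12.8 = 1.1328.

1.1328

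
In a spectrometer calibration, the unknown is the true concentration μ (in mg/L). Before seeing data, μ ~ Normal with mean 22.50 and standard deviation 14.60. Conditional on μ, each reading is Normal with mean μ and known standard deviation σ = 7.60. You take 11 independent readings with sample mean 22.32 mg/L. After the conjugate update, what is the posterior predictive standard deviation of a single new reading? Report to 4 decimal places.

7.9300

For Normal data with known variance σ², a Normal(μ₀, σ₀²) prior on μ is conjugate. Posterior precision = 1/σ₀² + n/σ²; posterior mean is the precision-weighted average of μ₀ and x̄.
σ₀² = 14.60² = 213.16, σ² = 7.60² = 57.76; σ² + n·σ₀² = 57.76 + 11·213.16 = 2402.52.
Posterior precision = 1/σ₀² + n/σ² = 1/213.16 + 11/57.76 = (σ² + n·σ₀²)/(σ₀²σ²) = 2402.52/(213.16·57.76); posterior variance σₙ² = σ₀²σ²/(σ² + n·σ₀²) = 213.16·57.76/2402.52 = 5.124670.
Predictive variance for one new observation = σₙ² + σ² = 213.16·57.76/2402.52 + 57.76 = σ²·(σ₀² + 2402.52)/2402.52 = 57.76·2615.68/2402.52 = 62.884670; SD = √(57.76·2615.68/2402.52) = 7.9300.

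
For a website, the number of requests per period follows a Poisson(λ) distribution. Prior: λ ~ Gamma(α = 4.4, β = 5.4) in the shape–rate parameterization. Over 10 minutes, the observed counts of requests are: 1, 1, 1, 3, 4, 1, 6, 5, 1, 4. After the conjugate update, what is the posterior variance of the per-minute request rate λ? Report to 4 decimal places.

0.1324

With a Gamma(shape α, rate β) prior, the Poisson likelihood is conjugate: the posterior is Gamma(α + ΣXᵢ, β + n).
Sum of counts S = 27 over n = 10 minutes.
Posterior: Gamma(α+S, β+n) = Gamma(4.4+27, 5.4+10) = Gamma(31.4, 15.4).
Var = α/β² = 31.4/15.4² = 0.1324.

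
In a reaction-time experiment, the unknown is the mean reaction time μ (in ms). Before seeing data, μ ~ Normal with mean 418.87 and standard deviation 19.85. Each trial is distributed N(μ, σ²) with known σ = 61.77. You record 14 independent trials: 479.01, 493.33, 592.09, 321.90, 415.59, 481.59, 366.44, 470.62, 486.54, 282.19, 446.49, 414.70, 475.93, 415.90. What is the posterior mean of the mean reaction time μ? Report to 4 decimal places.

For Normal data with known variance σ², a Normal(μ₀, σ₀²) prior on μ is conjugate. Posterior precision = 1/σ₀² + n/σ²; posterior mean is the precision-weighted average of μ₀ and x̄.
Σxᵢ = 479.01 + 493.33 + 592.09 + 321.90 + 415.59 + 481.59 + 366.44 + 470.62 + 486.54 + 282.19 + 446.49 + 414.70 + 475.93 + 415.90 = 6142.32, so n·x̄ = 6142.32.
σ₀² = 19.85² = 394.0225, σ² = 61.77² = 3815.5329; σ² + n·σ₀² = 3815.5329 + 14·394.0225 = 9331.8479.
Posterior mean = (μ₀/σ₀² + n·x̄/σ²)/(1/σ₀² + n/σ²) = (σ²·μ₀ + σ₀²·n·x̄)/(σ² + n·σ₀²) = (3815.5329·418.87 + 394.0225·6142.32)/9331.8479 = 4018424.548023/9331.8479 = 430.6140.

430.6140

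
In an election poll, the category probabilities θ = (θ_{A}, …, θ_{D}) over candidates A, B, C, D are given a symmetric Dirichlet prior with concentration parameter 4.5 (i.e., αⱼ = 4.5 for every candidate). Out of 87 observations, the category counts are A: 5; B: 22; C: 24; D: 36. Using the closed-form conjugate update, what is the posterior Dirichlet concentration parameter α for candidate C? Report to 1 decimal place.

The Dirichlet prior is conjugate to the Multinomial likelihood: each posterior αⱼ = prior αⱼ + observed count nⱼ.
Posterior concentration: (9.5, 26.5, 28.5, 40.5), total = 105.0.
α_{C} = 4.5 + 24 = 28.5.

28.5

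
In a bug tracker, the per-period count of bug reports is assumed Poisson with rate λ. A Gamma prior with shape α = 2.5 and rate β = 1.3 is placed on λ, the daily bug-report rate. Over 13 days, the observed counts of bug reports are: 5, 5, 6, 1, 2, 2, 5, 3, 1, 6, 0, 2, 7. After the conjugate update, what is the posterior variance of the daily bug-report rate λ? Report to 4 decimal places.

0.2323

With a Gamma(shape α, rate β) prior, the Poisson likelihood is conjugate: the posterior is Gamma(α + ΣXᵢ, β + n).
Sum of counts S = 45 over n = 13 days.
Posterior: Gamma(α+S, β+n) = Gamma(2.5+45, 1.3+13) = Gamma(47.5, 14.3).
Var = α/β² = 47.5/14.3² = 0.2323.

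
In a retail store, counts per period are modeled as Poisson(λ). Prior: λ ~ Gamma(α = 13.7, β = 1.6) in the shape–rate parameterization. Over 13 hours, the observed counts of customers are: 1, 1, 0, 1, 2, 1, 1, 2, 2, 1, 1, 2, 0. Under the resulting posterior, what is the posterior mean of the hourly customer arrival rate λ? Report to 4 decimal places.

1.9658

With a Gamma(shape α, rate β) prior, the Poisson likelihood is conjugate: the posterior is Gamma(α + ΣXᵢ, β + n).
Sum of counts S = 15 over n = 13 hours.
Posterior: Gamma(α+S, β+n) = Gamma(13.7+15, 1.6+13) = Gamma(28.7, 14.6).
Posterior mean = α/β = 28.7/14.6 = 1.9658.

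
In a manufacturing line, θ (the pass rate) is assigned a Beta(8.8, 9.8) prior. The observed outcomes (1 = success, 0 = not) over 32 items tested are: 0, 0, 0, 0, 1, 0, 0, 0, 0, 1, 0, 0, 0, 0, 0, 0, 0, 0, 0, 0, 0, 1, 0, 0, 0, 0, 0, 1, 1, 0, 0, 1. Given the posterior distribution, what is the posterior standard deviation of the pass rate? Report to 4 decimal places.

The Beta prior is conjugate to a Binomial/Bernoulli likelihood; the update adds successes to α and failures to β.
Posterior: Beta(α+k, β+n−k) = Beta(8.8+6, 9.8+26) = Beta(14.8, 35.8).
Var = αβ/((α+β)²(α+β+1)) = 14.8·35.8/(50.6²·51.6) = 0.00401046; SD = √0.00401046 = 0.0633.

0.0633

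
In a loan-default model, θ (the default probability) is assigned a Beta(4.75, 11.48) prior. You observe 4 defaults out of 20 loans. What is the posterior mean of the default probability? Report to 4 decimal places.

0.2415

The Beta prior is conjugate to a Binomial/Bernoulli likelihood; the update adds successes to α and failures to β.
Posterior: Beta(α+k, β+n−k) = Beta(4.75+4, 11.48+16) = Beta(8.75, 27.48).
Posterior mean = α/(α+β) = 8.75/36.23 = 0.2415.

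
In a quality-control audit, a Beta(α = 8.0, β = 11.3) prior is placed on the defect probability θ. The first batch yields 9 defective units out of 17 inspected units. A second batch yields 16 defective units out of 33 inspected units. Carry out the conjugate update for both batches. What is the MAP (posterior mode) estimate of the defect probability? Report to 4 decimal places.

The Beta prior is conjugate to a Binomial/Bernoulli likelihood; the update adds successes to α and failures to β.
After batch 1: Beta(8.0+9, 11.3+8) = Beta(17.0, 19.3).
After batch 2: Beta(17.0+16, 19.3+17) = Beta(33.0, 36.3).
Mode of Beta(a,b) for a,b>1 is (a−1)/(a+b−2) = 32.0/67.3 = 0.4755.

0.4755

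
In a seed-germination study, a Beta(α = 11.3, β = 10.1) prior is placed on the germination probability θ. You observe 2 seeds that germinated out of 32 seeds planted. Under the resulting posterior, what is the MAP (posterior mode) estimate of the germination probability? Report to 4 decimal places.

0.2393

The Beta prior is conjugate to a Binomial/Bernoulli likelihood; the update adds successes to α and failures to β.
Posterior: Beta(α+k, β+n−k) = Beta(11.3+2, 10.1+30) = Beta(13.3, 40.1).
Mode of Beta(a,b) for a,b>1 is (a−1)/(a+b−2) = 12.3/51.4 = 0.2393.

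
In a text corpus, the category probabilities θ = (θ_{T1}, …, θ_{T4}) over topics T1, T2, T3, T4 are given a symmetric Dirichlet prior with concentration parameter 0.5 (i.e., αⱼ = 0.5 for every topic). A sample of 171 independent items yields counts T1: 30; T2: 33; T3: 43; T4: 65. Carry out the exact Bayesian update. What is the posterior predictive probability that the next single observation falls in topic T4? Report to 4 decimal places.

0.3786

The Dirichlet prior is conjugate to the Multinomial likelihood: each posterior αⱼ = prior αⱼ + observed count nⱼ.
Posterior concentration: (30.5, 33.5, 43.5, 65.5), total = 173.0.
P(next = T4 | data) = α_{T4}/Σα = 0.3786.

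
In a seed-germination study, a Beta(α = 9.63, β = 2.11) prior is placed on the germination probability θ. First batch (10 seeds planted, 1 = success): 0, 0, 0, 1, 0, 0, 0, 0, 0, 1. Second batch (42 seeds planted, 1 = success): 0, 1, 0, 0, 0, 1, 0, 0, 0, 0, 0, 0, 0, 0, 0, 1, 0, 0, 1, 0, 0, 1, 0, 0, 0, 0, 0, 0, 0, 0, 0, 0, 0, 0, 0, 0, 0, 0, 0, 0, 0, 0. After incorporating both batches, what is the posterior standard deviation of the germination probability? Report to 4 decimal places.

0.0546

The Beta prior is conjugate to a Binomial/Bernoulli likelihood; the update adds successes to α and failures to β.
After batch 1: Beta(9.63+2, 2.11+8) = Beta(11.63, 10.11).
After batch 2: Beta(11.63+5, 10.11+37) = Beta(16.63, 47.11).
Var = αβ/((α+β)²(α+β+1)) = 16.63·47.11/(63.74²·64.74) = 0.00297858; SD = √0.00297858 = 0.0546.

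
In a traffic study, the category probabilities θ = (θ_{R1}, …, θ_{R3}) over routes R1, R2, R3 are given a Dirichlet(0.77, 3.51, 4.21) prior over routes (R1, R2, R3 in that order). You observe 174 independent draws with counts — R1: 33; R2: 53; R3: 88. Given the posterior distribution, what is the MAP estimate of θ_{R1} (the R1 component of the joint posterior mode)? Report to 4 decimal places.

0.1826

The Dirichlet prior is conjugate to the Multinomial likelihood: each posterior αⱼ = prior αⱼ + observed count nⱼ.
Posterior concentration: (33.77, 56.51, 92.21), total = 182.49.
Joint mode component: (α_{R1}−1)/(Σα−K) = 32.77/179.49 = 0.1826.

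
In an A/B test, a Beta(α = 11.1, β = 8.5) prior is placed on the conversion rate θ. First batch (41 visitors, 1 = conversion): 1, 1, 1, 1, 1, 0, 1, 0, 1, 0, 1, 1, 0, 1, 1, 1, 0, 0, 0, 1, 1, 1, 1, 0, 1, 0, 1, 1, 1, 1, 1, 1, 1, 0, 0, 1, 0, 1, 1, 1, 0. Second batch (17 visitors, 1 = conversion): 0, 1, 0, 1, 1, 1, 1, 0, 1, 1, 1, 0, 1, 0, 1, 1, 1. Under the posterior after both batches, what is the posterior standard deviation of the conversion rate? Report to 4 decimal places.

The Beta prior is conjugate to a Binomial/Bernoulli likelihood; the update adds successes to α and failures to β.
After batch 1: Beta(11.1+28, 8.5+13) = Beta(39.1, 21.5).
After batch 2: Beta(39.1+12, 21.5+5) = Beta(51.1, 26.5).
Var = αβ/((α+β)²(α+β+1)) = 51.1·26.5/(77.6²·78.6) = 0.00286102; SD = √0.00286102 = 0.0535.

0.0535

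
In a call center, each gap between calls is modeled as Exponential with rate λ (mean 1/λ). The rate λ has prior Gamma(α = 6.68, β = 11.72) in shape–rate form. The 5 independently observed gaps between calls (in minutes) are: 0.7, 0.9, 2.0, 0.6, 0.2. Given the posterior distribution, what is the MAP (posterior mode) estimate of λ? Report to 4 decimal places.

0.6625

With a Gamma(shape α, rate β) prior on the exponential rate λ, the posterior after n observations with total T = Σxᵢ is Gamma(α+n, β+T).
Sum of observations T = 4.4 minutes; n = 5.
Posterior: Gamma(6.68+5, 11.72+4.4) = Gamma(11.68, 16.12).
Mode = (α−1)/β = 0.6625.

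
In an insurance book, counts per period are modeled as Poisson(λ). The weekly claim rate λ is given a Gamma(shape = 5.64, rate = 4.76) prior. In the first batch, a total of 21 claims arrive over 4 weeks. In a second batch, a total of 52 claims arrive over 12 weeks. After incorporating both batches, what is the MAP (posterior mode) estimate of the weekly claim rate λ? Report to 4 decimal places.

With a Gamma(shape α, rate β) prior, the Poisson likelihood is conjugate: the posterior is Gamma(α + ΣXᵢ, β + n).
After batch 1: Gamma(α+S, β+n) = Gamma(5.64+21, 4.76+4) = Gamma(26.64, 8.76).
After batch 2: Gamma(α+S, β+n) = Gamma(26.64+52, 8.76+12) = Gamma(78.64, 20.76).
Mode of Gamma(α,β) for α≥1 is (α−1)/β = 77.64/20.76 = 3.7399.

3.7399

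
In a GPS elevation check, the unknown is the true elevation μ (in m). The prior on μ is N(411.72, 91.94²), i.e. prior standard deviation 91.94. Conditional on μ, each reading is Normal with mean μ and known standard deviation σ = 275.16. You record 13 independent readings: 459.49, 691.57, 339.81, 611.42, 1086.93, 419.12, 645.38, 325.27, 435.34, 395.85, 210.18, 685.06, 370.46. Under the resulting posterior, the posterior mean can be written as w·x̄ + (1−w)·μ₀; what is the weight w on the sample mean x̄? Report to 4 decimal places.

0.5921

For Normal data with known variance σ², a Normal(μ₀, σ₀²) prior on μ is conjugate. Posterior precision = 1/σ₀² + n/σ²; posterior mean is the precision-weighted average of μ₀ and x̄.
σ₀² = 91.94² = 8452.9636, σ² = 275.16² = 75713.0256. Prior precision 1/σ₀² = 1/8452.9636; data precision n/σ² = 13/75713.0256.
w = (n/σ²)/(1/σ₀² + n/σ²) = n·σ₀²/(σ² + n·σ₀²) = 13·8452.9636/(75713.0256 + 13·8452.9636) = 109888.5268/185601.5524 = 0.5921.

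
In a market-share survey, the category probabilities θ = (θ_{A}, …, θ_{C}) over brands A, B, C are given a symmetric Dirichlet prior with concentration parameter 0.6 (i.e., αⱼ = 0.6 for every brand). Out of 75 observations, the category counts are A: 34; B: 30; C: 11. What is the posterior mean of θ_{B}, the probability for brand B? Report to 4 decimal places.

0.3984

The Dirichlet prior is conjugate to the Multinomial likelihood: each posterior αⱼ = prior αⱼ + observed count nⱼ.
Posterior concentration: (34.6, 30.6, 11.6), total = 76.8.
E[θ_{B}|data] = α_{B}/Σα = 30.6/76.8 = 0.3984.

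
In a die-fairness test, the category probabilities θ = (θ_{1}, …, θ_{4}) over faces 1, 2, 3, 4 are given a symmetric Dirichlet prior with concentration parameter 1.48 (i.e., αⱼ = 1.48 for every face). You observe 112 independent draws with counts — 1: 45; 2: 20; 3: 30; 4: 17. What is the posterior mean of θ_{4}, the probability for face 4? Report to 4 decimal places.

0.1567

The Dirichlet prior is conjugate to the Multinomial likelihood: each posterior αⱼ = prior αⱼ + observed count nⱼ.
Posterior concentration: (46.48, 21.48, 31.48, 18.48), total = 117.92.
E[θ_{4}|data] = α_{4}/Σα = 18.48/117.92 = 0.1567.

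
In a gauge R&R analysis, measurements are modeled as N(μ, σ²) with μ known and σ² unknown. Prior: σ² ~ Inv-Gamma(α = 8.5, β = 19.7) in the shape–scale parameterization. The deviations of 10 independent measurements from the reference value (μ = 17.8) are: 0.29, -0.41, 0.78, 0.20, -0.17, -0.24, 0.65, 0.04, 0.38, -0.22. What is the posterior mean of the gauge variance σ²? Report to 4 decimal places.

With known mean μ and an Inverse-Gamma(α, β) prior on σ², the Normal likelihood is conjugate: posterior is Inv-Gamma(α + n/2, β + Σ(xᵢ−μ)²/2).
Σ(xᵢ−μ)² = (0.29)² + (-0.41)² + (0.78)² + (0.20)² + (-0.17)² + (-0.24)² + (0.65)² + (0.04)² + (0.38)² + (-0.22)² = 1.6040.
Posterior: Inv-Gamma(8.5 + 10/2, 19.7 + 1.6040/2) = Inv-Gamma(13.50, 20.50200).
E[σ²|data] = β/(α−1) = 20.50200/12.50 = 1.6402.

1.6402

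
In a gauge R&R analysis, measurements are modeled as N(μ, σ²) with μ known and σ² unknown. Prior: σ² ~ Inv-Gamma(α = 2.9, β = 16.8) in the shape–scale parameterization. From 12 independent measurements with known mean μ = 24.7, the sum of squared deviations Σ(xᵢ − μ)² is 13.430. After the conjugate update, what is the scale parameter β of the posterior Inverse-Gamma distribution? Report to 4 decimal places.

23.5150

With known mean μ and an Inverse-Gamma(α, β) prior on σ², the Normal likelihood is conjugate: posterior is Inv-Gamma(α + n/2, β + Σ(xᵢ−μ)²/2).
Posterior: Inv-Gamma(2.9 + 12/2, 16.8 + 13.430/2) = Inv-Gamma(8.90, 23.5150).
Posterior β = 23.5150.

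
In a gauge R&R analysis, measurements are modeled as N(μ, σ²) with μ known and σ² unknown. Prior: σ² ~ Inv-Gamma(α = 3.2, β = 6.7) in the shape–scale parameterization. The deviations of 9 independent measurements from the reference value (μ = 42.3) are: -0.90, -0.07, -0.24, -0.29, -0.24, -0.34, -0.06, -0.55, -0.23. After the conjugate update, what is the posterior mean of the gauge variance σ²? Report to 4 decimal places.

With known mean μ and an Inverse-Gamma(α, β) prior on σ², the Normal likelihood is conjugate: posterior is Inv-Gamma(α + n/2, β + Σ(xᵢ−μ)²/2).
Σ(xᵢ−μ)² = (-0.90)² + (-0.07)² + (-0.24)² + (-0.29)² + (-0.24)² + (-0.34)² + (-0.06)² + (-0.55)² + (-0.23)² = 1.4888.
Posterior: Inv-Gamma(3.2 + 9/2, 6.7 + 1.4888/2) = Inv-Gamma(7.70, 7.44440).
E[σ²|data] = β/(α−1) = 7.44440/6.70 = 1.1111.

1.1111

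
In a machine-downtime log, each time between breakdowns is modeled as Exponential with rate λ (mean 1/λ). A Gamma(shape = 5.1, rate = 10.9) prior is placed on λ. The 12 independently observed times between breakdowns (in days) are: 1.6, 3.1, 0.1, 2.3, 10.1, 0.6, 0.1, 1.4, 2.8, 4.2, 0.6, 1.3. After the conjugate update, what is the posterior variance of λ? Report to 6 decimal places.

0.011185

With a Gamma(shape α, rate β) prior on the exponential rate λ, the posterior after n observations with total T = Σxᵢ is Gamma(α+n, β+T).
Sum of observations T = 28.2 days; n = 12.
Posterior: Gamma(5.1+12, 10.9+28.2) = Gamma(17.1, 39.1).
Var = α/β² = 0.011185.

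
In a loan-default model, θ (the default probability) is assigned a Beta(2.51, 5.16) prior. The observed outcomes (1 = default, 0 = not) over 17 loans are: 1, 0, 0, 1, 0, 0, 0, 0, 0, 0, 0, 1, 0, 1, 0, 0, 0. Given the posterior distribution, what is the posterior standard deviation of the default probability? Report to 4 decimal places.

0.0870

The Beta prior is conjugate to a Binomial/Bernoulli likelihood; the update adds successes to α and failures to β.
Posterior: Beta(α+k, β+n−k) = Beta(2.51+4, 5.16+13) = Beta(6.51, 18.16).
Var = αβ/((α+β)²(α+β+1)) = 6.51·18.16/(24.67²·25.67) = 0.00756716; SD = √0.00756716 = 0.0870.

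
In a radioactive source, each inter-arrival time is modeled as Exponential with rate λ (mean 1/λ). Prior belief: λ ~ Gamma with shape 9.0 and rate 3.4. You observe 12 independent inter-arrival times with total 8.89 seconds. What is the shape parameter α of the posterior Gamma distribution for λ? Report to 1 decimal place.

With a Gamma(shape α, rate β) prior on the exponential rate λ, the posterior after n observations with total T = Σxᵢ is Gamma(α+n, β+T).
Posterior: Gamma(9.0+12, 3.4+8.89) = Gamma(21.0, 12.29).
Posterior α = 21.0.

21.0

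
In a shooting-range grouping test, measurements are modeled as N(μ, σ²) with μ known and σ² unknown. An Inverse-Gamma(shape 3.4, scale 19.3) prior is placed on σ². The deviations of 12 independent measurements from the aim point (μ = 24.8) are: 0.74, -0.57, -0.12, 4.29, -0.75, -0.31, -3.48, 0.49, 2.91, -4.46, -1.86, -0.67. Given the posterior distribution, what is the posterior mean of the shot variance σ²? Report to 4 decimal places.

With known mean μ and an Inverse-Gamma(α, β) prior on σ², the Normal likelihood is conjugate: posterior is Inv-Gamma(α + n/2, β + Σ(xᵢ−μ)²/2).
Σ(xᵢ−μ)² = (0.74)² + (-0.57)² + (-0.12)² + (4.29)² + (-0.75)² + (-0.31)² + (-3.48)² + (0.49)² + (2.91)² + (-4.46)² + (-1.86)² + (-0.67)² = 64.5683.
Posterior: Inv-Gamma(3.4 + 12/2, 19.3 + 64.5683/2) = Inv-Gamma(9.40, 51.58415).
E[σ²|data] = β/(α−1) = 51.58415/8.40 = 6.1410.

6.1410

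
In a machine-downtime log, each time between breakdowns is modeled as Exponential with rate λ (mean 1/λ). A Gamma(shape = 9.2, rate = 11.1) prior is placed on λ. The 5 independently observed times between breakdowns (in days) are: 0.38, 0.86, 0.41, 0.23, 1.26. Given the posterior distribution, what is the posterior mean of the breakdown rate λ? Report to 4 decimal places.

With a Gamma(shape α, rate β) prior on the exponential rate λ, the posterior after n observations with total T = Σxᵢ is Gamma(α+n, β+T).
Sum of observations T = 3.14 days; n = 5.
Posterior: Gamma(9.2+5, 11.1+3.14) = Gamma(14.2, 14.24).
Posterior mean of λ = α/β = 14.2/14.24 = 0.9972.

0.9972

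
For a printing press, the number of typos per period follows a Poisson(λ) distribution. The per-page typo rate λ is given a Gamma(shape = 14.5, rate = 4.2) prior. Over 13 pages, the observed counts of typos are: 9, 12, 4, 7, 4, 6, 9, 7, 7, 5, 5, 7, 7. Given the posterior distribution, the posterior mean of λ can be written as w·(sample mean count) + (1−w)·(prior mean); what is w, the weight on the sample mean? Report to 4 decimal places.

With a Gamma(shape α, rate β) prior, the Poisson likelihood is conjugate: the posterior is Gamma(α + ΣXᵢ, β + n).
Posterior mean = (α₀+S)/(β₀+n) = [n/(β₀+n)]·(S/n) + [β₀/(β₀+n)]·(α₀/β₀), so only n and β₀ enter the weight.
Weight on data w = n/(β₀+n) = 13/(4.2+13) = 13/17.2 = 0.7558.

0.7558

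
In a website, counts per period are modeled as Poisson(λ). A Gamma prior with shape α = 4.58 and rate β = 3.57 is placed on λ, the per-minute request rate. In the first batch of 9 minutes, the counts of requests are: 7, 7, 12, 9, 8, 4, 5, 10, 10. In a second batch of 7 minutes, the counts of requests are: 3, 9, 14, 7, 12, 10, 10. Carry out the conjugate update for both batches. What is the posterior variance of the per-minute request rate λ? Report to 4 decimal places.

0.3697

With a Gamma(shape α, rate β) prior, the Poisson likelihood is conjugate: the posterior is Gamma(α + ΣXᵢ, β + n).
Batch 1: sum of counts S = 72 over n = 9 minutes.
After batch 1: Gamma(α+S, β+n) = Gamma(4.58+72, 3.57+9) = Gamma(76.58, 12.57).
Batch 2: sum of counts S = 65 over n = 7 minutes.
After batch 2: Gamma(α+S, β+n) = Gamma(76.58+65, 12.57+7) = Gamma(141.58, 19.57).
Var = α/β² = 141.58/19.57² = 0.3697.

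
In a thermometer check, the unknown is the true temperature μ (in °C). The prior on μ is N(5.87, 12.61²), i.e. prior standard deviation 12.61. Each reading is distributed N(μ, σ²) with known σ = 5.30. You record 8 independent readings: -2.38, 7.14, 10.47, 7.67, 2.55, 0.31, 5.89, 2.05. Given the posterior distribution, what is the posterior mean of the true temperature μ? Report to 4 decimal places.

4.2483

For Normal data with known variance σ², a Normal(μ₀, σ₀²) prior on μ is conjugate. Posterior precision = 1/σ₀² + n/σ²; posterior mean is the precision-weighted average of μ₀ and x̄.
Σxᵢ = (-2.38) + 7.14 + 10.47 + 7.67 + 2.55 + 0.31 + 5.89 + 2.05 = 33.7, so n·x̄ = 33.7.
σ₀² = 12.61² = 159.0121, σ² = 5.30² = 28.09; σ² + n·σ₀² = 28.09 + 8·159.0121 = 1300.1868.
Posterior mean = (μ₀/σ₀² + n·x̄/σ²)/(1/σ₀² + n/σ²) = (σ²·μ₀ + σ₀²·n·x̄)/(σ² + n·σ₀²) = (28.09·5.87 + 159.0121·33.7)/1300.1868 = 5523.59607/1300.1868 = 4.2483.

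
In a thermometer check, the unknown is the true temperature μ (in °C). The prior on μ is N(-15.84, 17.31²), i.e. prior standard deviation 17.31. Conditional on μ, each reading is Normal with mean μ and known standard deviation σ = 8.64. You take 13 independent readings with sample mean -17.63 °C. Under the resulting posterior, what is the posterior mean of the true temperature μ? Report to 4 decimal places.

For Normal data with known variance σ², a Normal(μ₀, σ₀²) prior on μ is conjugate. Posterior precision = 1/σ₀² + n/σ²; posterior mean is the precision-weighted average of μ₀ and x̄.
n·x̄ = 13·(-17.63) = -229.19.
σ₀² = 17.31² = 299.6361, σ² = 8.64² = 74.6496; σ² + n·σ₀² = 74.6496 + 13·299.6361 = 3969.9189.
Posterior mean = (μ₀/σ₀² + n·x̄/σ²)/(1/σ₀² + n/σ²) = (σ²·μ₀ + σ₀²·n·x̄)/(σ² + n·σ₀²) = (74.6496·(-15.84) + 299.6361·(-229.19))/3969.9189 = -69856.047423/3969.9189 = -17.5963.

-17.5963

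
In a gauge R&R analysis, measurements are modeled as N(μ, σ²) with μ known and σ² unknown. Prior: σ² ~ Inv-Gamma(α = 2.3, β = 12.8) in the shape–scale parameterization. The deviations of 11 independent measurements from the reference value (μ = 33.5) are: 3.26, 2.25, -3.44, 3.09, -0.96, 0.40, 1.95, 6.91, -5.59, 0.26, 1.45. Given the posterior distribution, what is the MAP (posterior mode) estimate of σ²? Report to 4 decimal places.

With known mean μ and an Inverse-Gamma(α, β) prior on σ², the Normal likelihood is conjugate: posterior is Inv-Gamma(α + n/2, β + Σ(xᵢ−μ)²/2).
Σ(xᵢ−μ)² = (3.26)² + (2.25)² + (-3.44)² + (3.09)² + (-0.96)² + (0.40)² + (1.95)² + (6.91)² + (-5.59)² + (0.26)² + (1.45)² = 123.1222.
Posterior: Inv-Gamma(2.3 + 11/2, 12.8 + 123.1222/2) = Inv-Gamma(7.80, 74.36110).
Mode = β/(α+1) = 74.36110/8.80 = 8.4501.

8.4501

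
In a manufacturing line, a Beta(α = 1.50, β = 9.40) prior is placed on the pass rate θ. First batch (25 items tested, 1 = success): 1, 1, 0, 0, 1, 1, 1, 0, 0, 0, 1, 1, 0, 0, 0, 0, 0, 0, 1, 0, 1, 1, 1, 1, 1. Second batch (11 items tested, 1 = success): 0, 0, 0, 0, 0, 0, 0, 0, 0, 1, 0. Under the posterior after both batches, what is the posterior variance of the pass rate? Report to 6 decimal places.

The Beta prior is conjugate to a Binomial/Bernoulli likelihood; the update adds successes to α and failures to β.
After batch 1: Beta(1.50+13, 9.40+12) = Beta(14.50, 21.40).
After batch 2: Beta(14.50+1, 21.40+10) = Beta(15.50, 31.40).
Var = αβ/((α+β)²(α+β+1)) = 15.50·31.40/(46.90²·47.90) = 0.004619.

0.004619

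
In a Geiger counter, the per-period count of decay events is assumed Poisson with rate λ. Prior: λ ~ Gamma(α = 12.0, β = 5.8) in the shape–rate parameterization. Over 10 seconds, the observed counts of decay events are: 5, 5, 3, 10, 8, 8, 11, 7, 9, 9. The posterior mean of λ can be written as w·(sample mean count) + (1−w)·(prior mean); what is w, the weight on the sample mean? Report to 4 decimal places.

With a Gamma(shape α, rate β) prior, the Poisson likelihood is conjugate: the posterior is Gamma(α + ΣXᵢ, β + n).
Posterior mean = (α₀+S)/(β₀+n) = [n/(β₀+n)]·(S/n) + [β₀/(β₀+n)]·(α₀/β₀), so only n and β₀ enter the weight.
Weight on data w = n/(β₀+n) = 10/(5.8+10) = 10/15.8 = 0.6329.

0.6329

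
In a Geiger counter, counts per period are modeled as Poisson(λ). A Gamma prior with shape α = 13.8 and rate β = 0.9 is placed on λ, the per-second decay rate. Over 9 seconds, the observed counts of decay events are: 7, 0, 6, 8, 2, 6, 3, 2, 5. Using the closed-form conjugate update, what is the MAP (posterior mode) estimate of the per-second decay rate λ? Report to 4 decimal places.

With a Gamma(shape α, rate β) prior, the Poisson likelihood is conjugate: the posterior is Gamma(α + ΣXᵢ, β + n).
Sum of counts S = 39 over n = 9 seconds.
Posterior: Gamma(α+S, β+n) = Gamma(13.8+39, 0.9+9) = Gamma(52.8, 9.9).
Mode of Gamma(α,β) for α≥1 is (α−1)/β = 51.8/9.9 = 5.2323.

5.2323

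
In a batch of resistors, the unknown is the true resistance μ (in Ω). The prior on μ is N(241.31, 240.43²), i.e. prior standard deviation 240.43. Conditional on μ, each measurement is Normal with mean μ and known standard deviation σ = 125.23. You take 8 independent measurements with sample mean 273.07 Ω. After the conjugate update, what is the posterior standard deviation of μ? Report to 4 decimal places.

For Normal data with known variance σ², a Normal(μ₀, σ₀²) prior on μ is conjugate. Posterior precision = 1/σ₀² + n/σ²; posterior mean is the precision-weighted average of μ₀ and x̄.
σ₀² = 240.43² = 57806.5849, σ² = 125.23² = 15682.5529; σ² + n·σ₀² = 15682.5529 + 8·57806.5849 = 478135.2321.
Posterior precision = 1/σ₀² + n/σ² = 1/57806.5849 + 8/15682.5529 = (σ² + n·σ₀²)/(σ₀²σ²) = 478135.2321/(57806.5849·15682.5529); posterior variance σₙ² = σ₀²σ²/(σ² + n·σ₀²) = 57806.5849·15682.5529/478135.2321 = 1896.021805.
Posterior SD = √σₙ² = √(57806.5849·15682.5529/478135.2321) = 43.5433.

43.5433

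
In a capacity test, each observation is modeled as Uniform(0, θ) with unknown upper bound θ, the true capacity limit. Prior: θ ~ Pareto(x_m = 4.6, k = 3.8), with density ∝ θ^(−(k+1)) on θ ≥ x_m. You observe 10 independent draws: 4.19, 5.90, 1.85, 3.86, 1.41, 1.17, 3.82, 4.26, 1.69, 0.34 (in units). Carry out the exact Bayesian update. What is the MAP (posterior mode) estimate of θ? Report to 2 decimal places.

A Pareto(scale x_m, shape k) prior on the upper bound θ of Uniform(0, θ) is conjugate: posterior is Pareto(max(x_m, max xᵢ), k + n).
Sample maximum = 5.90; prior scale x_m = 4.6 → posterior scale = max = 5.90.
Posterior shape = 3.8 + 10 = 13.8.
The Pareto density is decreasing on [x_m, ∞), so the mode is x_m = 5.90.

5.90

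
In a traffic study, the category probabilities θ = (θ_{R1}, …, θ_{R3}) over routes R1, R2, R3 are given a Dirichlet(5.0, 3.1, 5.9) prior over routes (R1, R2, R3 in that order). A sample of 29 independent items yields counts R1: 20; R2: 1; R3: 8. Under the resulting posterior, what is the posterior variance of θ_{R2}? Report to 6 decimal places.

The Dirichlet prior is conjugate to the Multinomial likelihood: each posterior αⱼ = prior αⱼ + observed count nⱼ.
Posterior concentration: (25.0, 4.1, 13.9), total = 43.0.
Var[θ_j] = α_j(Σα−α_j)/((Σα)²(Σα+1)) = 4.1·38.9/(43.0²·44.0) = 0.001960.

0.001960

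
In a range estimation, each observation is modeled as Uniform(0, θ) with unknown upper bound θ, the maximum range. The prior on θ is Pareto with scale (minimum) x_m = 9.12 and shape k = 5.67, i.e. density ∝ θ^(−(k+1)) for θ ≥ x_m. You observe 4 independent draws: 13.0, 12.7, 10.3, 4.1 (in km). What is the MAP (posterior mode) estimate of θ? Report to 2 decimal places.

13.00

A Pareto(scale x_m, shape k) prior on the upper bound θ of Uniform(0, θ) is conjugate: posterior is Pareto(max(x_m, max xᵢ), k + n).
Sample maximum = 13.0; prior scale x_m = 9.12 → posterior scale = max = 13.00.
Posterior shape = 5.67 + 4 = 9.67.
The Pareto density is decreasing on [x_m, ∞), so the mode is x_m = 13.00.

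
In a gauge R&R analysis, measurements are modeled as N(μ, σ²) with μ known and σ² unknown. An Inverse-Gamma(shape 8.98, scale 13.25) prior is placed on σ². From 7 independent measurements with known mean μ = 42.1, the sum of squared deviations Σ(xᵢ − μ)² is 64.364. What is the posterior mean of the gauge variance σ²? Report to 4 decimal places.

3.9575

With known mean μ and an Inverse-Gamma(α, β) prior on σ², the Normal likelihood is conjugate: posterior is Inv-Gamma(α + n/2, β + Σ(xᵢ−μ)²/2).
Posterior: Inv-Gamma(8.98 + 7/2, 13.25 + 64.364/2) = Inv-Gamma(12.48, 45.4320).
E[σ²|data] = β/(α−1) = 45.4320/11.48 = 3.9575.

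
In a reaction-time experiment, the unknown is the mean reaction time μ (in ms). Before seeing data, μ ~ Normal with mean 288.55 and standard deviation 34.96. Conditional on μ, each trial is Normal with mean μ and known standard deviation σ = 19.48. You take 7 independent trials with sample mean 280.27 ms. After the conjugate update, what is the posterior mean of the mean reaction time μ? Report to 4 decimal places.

For Normal data with known variance σ², a Normal(μ₀, σ₀²) prior on μ is conjugate. Posterior precision = 1/σ₀² + n/σ²; posterior mean is the precision-weighted average of μ₀ and x̄.
n·x̄ = 7·280.27 = 1961.89.
σ₀² = 34.96² = 1222.2016, σ² = 19.48² = 379.4704; σ² + n·σ₀² = 379.4704 + 7·1222.2016 = 8934.8816.
Posterior mean = (μ₀/σ₀² + n·x̄/σ²)/(1/σ₀² + n/σ²) = (σ²·μ₀ + σ₀²·n·x̄)/(σ² + n·σ₀²) = (379.4704·288.55 + 1222.2016·1961.89)/8934.8816 = 2507321.280944/8934.8816 = 280.6217.

280.6217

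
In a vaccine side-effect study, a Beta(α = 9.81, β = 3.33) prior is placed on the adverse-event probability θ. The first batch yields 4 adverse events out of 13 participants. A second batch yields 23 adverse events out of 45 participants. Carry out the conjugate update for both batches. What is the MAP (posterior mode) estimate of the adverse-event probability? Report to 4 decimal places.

The Beta prior is conjugate to a Binomial/Bernoulli likelihood; the update adds successes to α and failures to β.
After batch 1: Beta(9.81+4, 3.33+9) = Beta(13.81, 12.33).
After batch 2: Beta(13.81+23, 12.33+22) = Beta(36.81, 34.33).
Mode of Beta(a,b) for a,b>1 is (a−1)/(a+b−2) = 35.81/69.14 = 0.5179.

0.5179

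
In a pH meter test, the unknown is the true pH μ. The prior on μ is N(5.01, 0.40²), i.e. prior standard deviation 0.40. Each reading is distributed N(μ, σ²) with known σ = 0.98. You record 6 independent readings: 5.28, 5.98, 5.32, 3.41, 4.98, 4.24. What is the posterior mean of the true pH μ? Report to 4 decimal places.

4.9392

For Normal data with known variance σ², a Normal(μ₀, σ₀²) prior on μ is conjugate. Posterior precision = 1/σ₀² + n/σ²; posterior mean is the precision-weighted average of μ₀ and x̄.
Σxᵢ = 5.28 + 5.98 + 5.32 + 3.41 + 4.98 + 4.24 = 29.21, so n·x̄ = 29.21.
σ₀² = 0.40² = 0.16, σ² = 0.98² = 0.9604; σ² + n·σ₀² = 0.9604 + 6·0.16 = 1.9204.
Posterior mean = (μ₀/σ₀² + n·x̄/σ²)/(1/σ₀² + n/σ²) = (σ²·μ₀ + σ₀²·n·x̄)/(σ² + n·σ₀²) = (0.9604·5.01 + 0.16·29.21)/1.9204 = 9.485204/1.9204 = 4.9392.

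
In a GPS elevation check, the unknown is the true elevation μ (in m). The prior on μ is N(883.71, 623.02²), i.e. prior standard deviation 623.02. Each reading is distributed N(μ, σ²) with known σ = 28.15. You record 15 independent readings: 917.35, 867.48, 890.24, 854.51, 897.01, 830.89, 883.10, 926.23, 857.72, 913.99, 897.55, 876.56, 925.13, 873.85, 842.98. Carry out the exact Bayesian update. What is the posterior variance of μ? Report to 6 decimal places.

For Normal data with known variance σ², a Normal(μ₀, σ₀²) prior on μ is conjugate. Posterior precision = 1/σ₀² + n/σ²; posterior mean is the precision-weighted average of μ₀ and x̄.
σ₀² = 623.02² = 388153.9204, σ² = 28.15² = 792.4225; σ² + n·σ₀² = 792.4225 + 15·388153.9204 = 5823101.2285.
Posterior precision = 1/σ₀² + n/σ² = 1/388153.9204 + 15/792.4225 = (σ² + n·σ₀²)/(σ₀²σ²) = 5823101.2285/(388153.9204·792.4225); posterior variance σₙ² = σ₀²σ²/(σ² + n·σ₀²) = 388153.9204·792.4225/5823101.2285 = 52.820978.

52.820978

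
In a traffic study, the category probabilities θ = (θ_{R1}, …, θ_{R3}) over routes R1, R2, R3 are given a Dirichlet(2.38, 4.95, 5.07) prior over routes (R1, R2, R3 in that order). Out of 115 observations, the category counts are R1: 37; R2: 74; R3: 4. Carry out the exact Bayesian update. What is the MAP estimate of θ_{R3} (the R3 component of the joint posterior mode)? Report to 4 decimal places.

0.0649

The Dirichlet prior is conjugate to the Multinomial likelihood: each posterior αⱼ = prior αⱼ + observed count nⱼ.
Posterior concentration: (39.38, 78.95, 9.07), total = 127.40.
Joint mode component: (α_{R3}−1)/(Σα−K) = 8.07/124.40 = 0.0649.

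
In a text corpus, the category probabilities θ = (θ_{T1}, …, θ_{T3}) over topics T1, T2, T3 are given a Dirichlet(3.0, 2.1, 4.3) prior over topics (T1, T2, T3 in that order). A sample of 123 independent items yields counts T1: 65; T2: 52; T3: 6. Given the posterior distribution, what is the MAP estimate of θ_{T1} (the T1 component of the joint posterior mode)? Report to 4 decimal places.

0.5178

The Dirichlet prior is conjugate to the Multinomial likelihood: each posterior αⱼ = prior αⱼ + observed count nⱼ.
Posterior concentration: (68.0, 54.1, 10.3), total = 132.4.
Joint mode component: (α_{T1}−1)/(Σα−K) = 67.0/129.4 = 0.5178.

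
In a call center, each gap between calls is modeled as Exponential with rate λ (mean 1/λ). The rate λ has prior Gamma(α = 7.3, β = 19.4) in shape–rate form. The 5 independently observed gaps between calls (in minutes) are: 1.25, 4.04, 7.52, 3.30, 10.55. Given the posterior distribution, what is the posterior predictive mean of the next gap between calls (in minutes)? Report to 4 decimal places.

With a Gamma(shape α, rate β) prior on the exponential rate λ, the posterior after n observations with total T = Σxᵢ is Gamma(α+n, β+T).
Sum of observations T = 26.66 minutes; n = 5.
Posterior: Gamma(7.3+5, 19.4+26.66) = Gamma(12.3, 46.06).
The predictive distribution for the next observation is Lomax; its mean is β/(α−1) = 46.06/11.3 = 4.0761.

4.0761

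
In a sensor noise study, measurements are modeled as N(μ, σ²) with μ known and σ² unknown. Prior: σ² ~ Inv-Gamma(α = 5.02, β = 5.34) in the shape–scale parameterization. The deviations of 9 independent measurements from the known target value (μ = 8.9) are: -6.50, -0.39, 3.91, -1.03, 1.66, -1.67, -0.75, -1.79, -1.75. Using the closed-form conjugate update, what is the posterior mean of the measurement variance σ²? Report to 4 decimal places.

4.8007

With known mean μ and an Inverse-Gamma(α, β) prior on σ², the Normal likelihood is conjugate: posterior is Inv-Gamma(α + n/2, β + Σ(xᵢ−μ)²/2).
Σ(xᵢ−μ)² = (-6.50)² + (-0.39)² + (3.91)² + (-1.03)² + (1.66)² + (-1.67)² + (-0.75)² + (-1.79)² + (-1.75)² = 71.1247.
Posterior: Inv-Gamma(5.02 + 9/2, 5.34 + 71.1247/2) = Inv-Gamma(9.52, 40.90235).
E[σ²|data] = β/(α−1) = 40.90235/8.52 = 4.8007.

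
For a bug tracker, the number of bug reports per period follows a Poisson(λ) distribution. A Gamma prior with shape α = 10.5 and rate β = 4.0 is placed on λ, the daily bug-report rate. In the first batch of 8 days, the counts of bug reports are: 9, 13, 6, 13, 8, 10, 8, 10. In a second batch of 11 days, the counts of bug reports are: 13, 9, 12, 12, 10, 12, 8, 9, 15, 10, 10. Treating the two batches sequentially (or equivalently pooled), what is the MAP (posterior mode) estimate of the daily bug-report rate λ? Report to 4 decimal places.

With a Gamma(shape α, rate β) prior, the Poisson likelihood is conjugate: the posterior is Gamma(α + ΣXᵢ, β + n).
Batch 1: sum of counts S = 77 over n = 8 days.
After batch 1: Gamma(α+S, β+n) = Gamma(10.5+77, 4.0+8) = Gamma(87.5, 12.0).
Batch 2: sum of counts S = 120 over n = 11 days.
After batch 2: Gamma(α+S, β+n) = Gamma(87.5+120, 12.0+11) = Gamma(207.5, 23.0).
Mode of Gamma(α,β) for α≥1 is (α−1)/β = 206.5/23.0 = 8.9783.

8.9783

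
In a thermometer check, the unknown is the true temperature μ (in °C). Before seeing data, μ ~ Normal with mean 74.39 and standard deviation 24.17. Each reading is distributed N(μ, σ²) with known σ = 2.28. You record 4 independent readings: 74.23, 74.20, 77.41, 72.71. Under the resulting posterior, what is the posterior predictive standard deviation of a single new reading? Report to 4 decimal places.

For Normal data with known variance σ², a Normal(μ₀, σ₀²) prior on μ is conjugate. Posterior precision = 1/σ₀² + n/σ²; posterior mean is the precision-weighted average of μ₀ and x̄.
σ₀² = 24.17² = 584.1889, σ² = 2.28² = 5.1984; σ² + n·σ₀² = 5.1984 + 4·584.1889 = 2341.954.
Posterior precision = 1/σ₀² + n/σ² = 1/584.1889 + 4/5.1984 = (σ² + n·σ₀²)/(σ₀²σ²) = 2341.954/(584.1889·5.1984); posterior variance σₙ² = σ₀²σ²/(σ² + n·σ₀²) = 584.1889·5.1984/2341.954 = 1.296715.
Predictive variance for one new observation = σₙ² + σ² = 584.1889·5.1984/2341.954 + 5.1984 = σ²·(σ₀² + 2341.954)/2341.954 = 5.1984·2926.1429/2341.954 = 6.495115; SD = √(5.1984·2926.1429/2341.954) = 2.5486.

2.5486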